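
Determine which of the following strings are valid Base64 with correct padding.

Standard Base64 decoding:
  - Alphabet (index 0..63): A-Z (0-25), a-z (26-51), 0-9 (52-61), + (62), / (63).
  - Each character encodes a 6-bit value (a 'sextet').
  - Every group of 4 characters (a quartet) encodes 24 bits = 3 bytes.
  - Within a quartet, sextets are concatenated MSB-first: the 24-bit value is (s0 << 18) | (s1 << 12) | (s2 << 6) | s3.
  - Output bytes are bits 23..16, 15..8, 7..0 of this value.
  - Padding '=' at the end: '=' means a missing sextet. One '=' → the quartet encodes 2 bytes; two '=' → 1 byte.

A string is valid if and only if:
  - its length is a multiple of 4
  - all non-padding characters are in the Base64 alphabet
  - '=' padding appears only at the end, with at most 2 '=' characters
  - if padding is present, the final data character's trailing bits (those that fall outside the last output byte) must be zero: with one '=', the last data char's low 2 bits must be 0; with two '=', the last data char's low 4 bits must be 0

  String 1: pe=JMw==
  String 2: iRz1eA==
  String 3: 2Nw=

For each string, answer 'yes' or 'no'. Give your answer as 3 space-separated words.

Answer: no yes yes

Derivation:
String 1: 'pe=JMw==' → invalid (bad char(s): ['=']; '=' in middle)
String 2: 'iRz1eA==' → valid
String 3: '2Nw=' → valid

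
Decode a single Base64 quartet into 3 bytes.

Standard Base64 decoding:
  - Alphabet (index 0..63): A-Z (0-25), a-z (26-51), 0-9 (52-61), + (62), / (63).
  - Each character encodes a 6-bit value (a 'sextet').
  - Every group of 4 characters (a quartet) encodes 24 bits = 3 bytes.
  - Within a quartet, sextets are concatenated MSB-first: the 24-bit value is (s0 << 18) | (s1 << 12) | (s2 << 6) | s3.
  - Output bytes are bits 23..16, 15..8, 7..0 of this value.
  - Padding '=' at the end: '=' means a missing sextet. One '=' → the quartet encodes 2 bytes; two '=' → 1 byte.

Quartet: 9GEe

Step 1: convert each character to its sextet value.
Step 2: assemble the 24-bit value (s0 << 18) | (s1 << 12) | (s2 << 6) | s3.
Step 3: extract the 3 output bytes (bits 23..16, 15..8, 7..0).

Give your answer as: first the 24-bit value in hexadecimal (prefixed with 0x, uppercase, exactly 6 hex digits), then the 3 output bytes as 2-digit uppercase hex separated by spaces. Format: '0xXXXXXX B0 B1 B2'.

Sextets: 9=61, G=6, E=4, e=30
24-bit: (61<<18) | (6<<12) | (4<<6) | 30
      = 0xF40000 | 0x006000 | 0x000100 | 0x00001E
      = 0xF4611E
Bytes: (v>>16)&0xFF=F4, (v>>8)&0xFF=61, v&0xFF=1E

Answer: 0xF4611E F4 61 1E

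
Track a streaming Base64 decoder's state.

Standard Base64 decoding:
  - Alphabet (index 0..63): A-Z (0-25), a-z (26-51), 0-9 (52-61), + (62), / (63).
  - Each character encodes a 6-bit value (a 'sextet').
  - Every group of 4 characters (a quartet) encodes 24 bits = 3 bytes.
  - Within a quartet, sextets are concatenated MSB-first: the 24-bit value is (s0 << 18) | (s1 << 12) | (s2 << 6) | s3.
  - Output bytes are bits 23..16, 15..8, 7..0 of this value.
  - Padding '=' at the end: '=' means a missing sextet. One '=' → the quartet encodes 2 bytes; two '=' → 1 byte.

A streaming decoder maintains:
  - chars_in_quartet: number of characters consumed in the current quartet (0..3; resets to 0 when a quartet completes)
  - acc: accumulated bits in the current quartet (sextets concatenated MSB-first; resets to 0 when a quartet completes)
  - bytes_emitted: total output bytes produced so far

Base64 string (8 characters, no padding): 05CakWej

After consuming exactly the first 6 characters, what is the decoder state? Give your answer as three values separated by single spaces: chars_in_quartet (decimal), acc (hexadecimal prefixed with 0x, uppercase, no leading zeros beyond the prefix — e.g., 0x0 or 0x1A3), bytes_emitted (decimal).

After char 0 ('0'=52): chars_in_quartet=1 acc=0x34 bytes_emitted=0
After char 1 ('5'=57): chars_in_quartet=2 acc=0xD39 bytes_emitted=0
After char 2 ('C'=2): chars_in_quartet=3 acc=0x34E42 bytes_emitted=0
After char 3 ('a'=26): chars_in_quartet=4 acc=0xD3909A -> emit D3 90 9A, reset; bytes_emitted=3
After char 4 ('k'=36): chars_in_quartet=1 acc=0x24 bytes_emitted=3
After char 5 ('W'=22): chars_in_quartet=2 acc=0x916 bytes_emitted=3

Answer: 2 0x916 3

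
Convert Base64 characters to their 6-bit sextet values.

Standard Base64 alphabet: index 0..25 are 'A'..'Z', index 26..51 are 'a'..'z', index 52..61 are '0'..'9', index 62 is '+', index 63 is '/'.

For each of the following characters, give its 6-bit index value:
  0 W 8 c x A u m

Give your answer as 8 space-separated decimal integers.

Answer: 52 22 60 28 49 0 46 38

Derivation:
'0': 0..9 range, 52 + ord('0') − ord('0') = 52
'W': A..Z range, ord('W') − ord('A') = 22
'8': 0..9 range, 52 + ord('8') − ord('0') = 60
'c': a..z range, 26 + ord('c') − ord('a') = 28
'x': a..z range, 26 + ord('x') − ord('a') = 49
'A': A..Z range, ord('A') − ord('A') = 0
'u': a..z range, 26 + ord('u') − ord('a') = 46
'm': a..z range, 26 + ord('m') − ord('a') = 38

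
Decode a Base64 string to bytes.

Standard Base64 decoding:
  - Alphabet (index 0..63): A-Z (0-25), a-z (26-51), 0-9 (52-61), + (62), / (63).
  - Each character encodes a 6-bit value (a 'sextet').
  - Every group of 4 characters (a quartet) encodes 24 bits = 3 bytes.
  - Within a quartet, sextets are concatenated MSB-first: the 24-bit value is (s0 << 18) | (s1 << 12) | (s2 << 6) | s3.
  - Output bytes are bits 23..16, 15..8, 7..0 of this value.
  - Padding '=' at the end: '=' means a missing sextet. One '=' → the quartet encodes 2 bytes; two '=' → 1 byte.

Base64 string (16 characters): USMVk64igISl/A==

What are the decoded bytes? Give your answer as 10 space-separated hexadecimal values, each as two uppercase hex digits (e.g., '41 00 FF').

After char 0 ('U'=20): chars_in_quartet=1 acc=0x14 bytes_emitted=0
After char 1 ('S'=18): chars_in_quartet=2 acc=0x512 bytes_emitted=0
After char 2 ('M'=12): chars_in_quartet=3 acc=0x1448C bytes_emitted=0
After char 3 ('V'=21): chars_in_quartet=4 acc=0x512315 -> emit 51 23 15, reset; bytes_emitted=3
After char 4 ('k'=36): chars_in_quartet=1 acc=0x24 bytes_emitted=3
After char 5 ('6'=58): chars_in_quartet=2 acc=0x93A bytes_emitted=3
After char 6 ('4'=56): chars_in_quartet=3 acc=0x24EB8 bytes_emitted=3
After char 7 ('i'=34): chars_in_quartet=4 acc=0x93AE22 -> emit 93 AE 22, reset; bytes_emitted=6
After char 8 ('g'=32): chars_in_quartet=1 acc=0x20 bytes_emitted=6
After char 9 ('I'=8): chars_in_quartet=2 acc=0x808 bytes_emitted=6
After char 10 ('S'=18): chars_in_quartet=3 acc=0x20212 bytes_emitted=6
After char 11 ('l'=37): chars_in_quartet=4 acc=0x8084A5 -> emit 80 84 A5, reset; bytes_emitted=9
After char 12 ('/'=63): chars_in_quartet=1 acc=0x3F bytes_emitted=9
After char 13 ('A'=0): chars_in_quartet=2 acc=0xFC0 bytes_emitted=9
Padding '==': partial quartet acc=0xFC0 -> emit FC; bytes_emitted=10

Answer: 51 23 15 93 AE 22 80 84 A5 FC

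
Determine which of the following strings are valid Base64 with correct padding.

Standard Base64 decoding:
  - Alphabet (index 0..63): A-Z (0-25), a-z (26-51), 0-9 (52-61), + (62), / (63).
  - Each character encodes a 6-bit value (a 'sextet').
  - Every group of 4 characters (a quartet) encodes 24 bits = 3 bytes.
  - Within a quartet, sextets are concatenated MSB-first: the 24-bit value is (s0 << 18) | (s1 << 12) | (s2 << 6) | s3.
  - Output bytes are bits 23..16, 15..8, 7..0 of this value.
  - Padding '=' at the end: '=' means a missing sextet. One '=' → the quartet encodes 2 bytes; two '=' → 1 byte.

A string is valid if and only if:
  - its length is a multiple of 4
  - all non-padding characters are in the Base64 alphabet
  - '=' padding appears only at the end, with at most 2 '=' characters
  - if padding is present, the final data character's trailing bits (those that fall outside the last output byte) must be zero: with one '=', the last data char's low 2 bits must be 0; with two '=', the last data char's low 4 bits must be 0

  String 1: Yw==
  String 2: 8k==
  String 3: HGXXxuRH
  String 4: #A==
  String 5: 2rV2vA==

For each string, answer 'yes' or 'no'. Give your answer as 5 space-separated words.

Answer: yes no yes no yes

Derivation:
String 1: 'Yw==' → valid
String 2: '8k==' → invalid (bad trailing bits)
String 3: 'HGXXxuRH' → valid
String 4: '#A==' → invalid (bad char(s): ['#'])
String 5: '2rV2vA==' → valid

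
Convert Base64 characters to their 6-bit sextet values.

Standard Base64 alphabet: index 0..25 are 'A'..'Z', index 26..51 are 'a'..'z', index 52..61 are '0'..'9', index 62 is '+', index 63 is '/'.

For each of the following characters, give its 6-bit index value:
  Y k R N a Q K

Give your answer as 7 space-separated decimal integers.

'Y': A..Z range, ord('Y') − ord('A') = 24
'k': a..z range, 26 + ord('k') − ord('a') = 36
'R': A..Z range, ord('R') − ord('A') = 17
'N': A..Z range, ord('N') − ord('A') = 13
'a': a..z range, 26 + ord('a') − ord('a') = 26
'Q': A..Z range, ord('Q') − ord('A') = 16
'K': A..Z range, ord('K') − ord('A') = 10

Answer: 24 36 17 13 26 16 10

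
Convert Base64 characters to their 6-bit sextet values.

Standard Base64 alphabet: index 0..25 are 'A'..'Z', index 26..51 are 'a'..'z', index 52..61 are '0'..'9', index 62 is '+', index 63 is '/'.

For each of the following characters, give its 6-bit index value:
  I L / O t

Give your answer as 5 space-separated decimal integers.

Answer: 8 11 63 14 45

Derivation:
'I': A..Z range, ord('I') − ord('A') = 8
'L': A..Z range, ord('L') − ord('A') = 11
'/': index 63
'O': A..Z range, ord('O') − ord('A') = 14
't': a..z range, 26 + ord('t') − ord('a') = 45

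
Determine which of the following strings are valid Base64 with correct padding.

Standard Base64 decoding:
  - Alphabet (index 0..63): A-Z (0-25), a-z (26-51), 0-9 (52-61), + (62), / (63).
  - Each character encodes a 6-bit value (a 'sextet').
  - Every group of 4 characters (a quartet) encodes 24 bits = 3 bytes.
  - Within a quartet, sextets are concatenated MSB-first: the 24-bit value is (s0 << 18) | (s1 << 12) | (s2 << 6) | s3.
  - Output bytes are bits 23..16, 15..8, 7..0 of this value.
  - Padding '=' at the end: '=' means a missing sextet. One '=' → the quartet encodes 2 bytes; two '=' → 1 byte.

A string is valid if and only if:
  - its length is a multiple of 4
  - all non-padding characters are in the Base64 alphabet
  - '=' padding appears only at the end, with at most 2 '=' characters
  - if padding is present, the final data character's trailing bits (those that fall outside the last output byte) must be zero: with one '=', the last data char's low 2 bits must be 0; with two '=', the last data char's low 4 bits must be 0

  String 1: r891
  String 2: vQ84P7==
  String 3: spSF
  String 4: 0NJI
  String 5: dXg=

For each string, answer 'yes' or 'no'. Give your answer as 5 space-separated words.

Answer: yes no yes yes yes

Derivation:
String 1: 'r891' → valid
String 2: 'vQ84P7==' → invalid (bad trailing bits)
String 3: 'spSF' → valid
String 4: '0NJI' → valid
String 5: 'dXg=' → valid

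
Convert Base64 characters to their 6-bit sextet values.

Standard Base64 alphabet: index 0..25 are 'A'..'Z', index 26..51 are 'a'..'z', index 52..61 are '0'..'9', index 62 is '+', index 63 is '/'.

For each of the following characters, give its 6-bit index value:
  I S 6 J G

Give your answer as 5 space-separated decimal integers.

Answer: 8 18 58 9 6

Derivation:
'I': A..Z range, ord('I') − ord('A') = 8
'S': A..Z range, ord('S') − ord('A') = 18
'6': 0..9 range, 52 + ord('6') − ord('0') = 58
'J': A..Z range, ord('J') − ord('A') = 9
'G': A..Z range, ord('G') − ord('A') = 6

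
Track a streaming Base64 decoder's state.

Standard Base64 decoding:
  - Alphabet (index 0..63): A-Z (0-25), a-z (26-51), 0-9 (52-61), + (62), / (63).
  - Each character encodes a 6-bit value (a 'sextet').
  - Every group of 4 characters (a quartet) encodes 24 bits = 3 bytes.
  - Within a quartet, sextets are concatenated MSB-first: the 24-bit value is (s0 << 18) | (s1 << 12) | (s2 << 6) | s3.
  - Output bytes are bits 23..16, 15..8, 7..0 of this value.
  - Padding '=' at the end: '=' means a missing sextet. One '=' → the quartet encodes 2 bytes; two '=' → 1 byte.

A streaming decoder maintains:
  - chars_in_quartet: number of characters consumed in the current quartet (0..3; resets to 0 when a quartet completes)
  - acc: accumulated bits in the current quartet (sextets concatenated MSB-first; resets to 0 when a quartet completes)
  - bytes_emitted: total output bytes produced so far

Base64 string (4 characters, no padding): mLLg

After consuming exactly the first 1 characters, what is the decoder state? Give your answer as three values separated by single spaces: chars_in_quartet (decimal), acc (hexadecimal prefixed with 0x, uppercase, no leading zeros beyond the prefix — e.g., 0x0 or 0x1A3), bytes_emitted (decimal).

After char 0 ('m'=38): chars_in_quartet=1 acc=0x26 bytes_emitted=0

Answer: 1 0x26 0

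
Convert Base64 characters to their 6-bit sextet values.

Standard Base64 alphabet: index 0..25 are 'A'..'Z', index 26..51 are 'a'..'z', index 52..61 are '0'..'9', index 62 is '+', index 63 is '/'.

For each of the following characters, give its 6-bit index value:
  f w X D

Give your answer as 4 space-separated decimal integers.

'f': a..z range, 26 + ord('f') − ord('a') = 31
'w': a..z range, 26 + ord('w') − ord('a') = 48
'X': A..Z range, ord('X') − ord('A') = 23
'D': A..Z range, ord('D') − ord('A') = 3

Answer: 31 48 23 3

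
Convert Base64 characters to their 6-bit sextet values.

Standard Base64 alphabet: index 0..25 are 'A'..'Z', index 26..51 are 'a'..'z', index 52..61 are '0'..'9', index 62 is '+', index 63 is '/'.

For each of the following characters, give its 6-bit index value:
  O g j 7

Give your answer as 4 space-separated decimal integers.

Answer: 14 32 35 59

Derivation:
'O': A..Z range, ord('O') − ord('A') = 14
'g': a..z range, 26 + ord('g') − ord('a') = 32
'j': a..z range, 26 + ord('j') − ord('a') = 35
'7': 0..9 range, 52 + ord('7') − ord('0') = 59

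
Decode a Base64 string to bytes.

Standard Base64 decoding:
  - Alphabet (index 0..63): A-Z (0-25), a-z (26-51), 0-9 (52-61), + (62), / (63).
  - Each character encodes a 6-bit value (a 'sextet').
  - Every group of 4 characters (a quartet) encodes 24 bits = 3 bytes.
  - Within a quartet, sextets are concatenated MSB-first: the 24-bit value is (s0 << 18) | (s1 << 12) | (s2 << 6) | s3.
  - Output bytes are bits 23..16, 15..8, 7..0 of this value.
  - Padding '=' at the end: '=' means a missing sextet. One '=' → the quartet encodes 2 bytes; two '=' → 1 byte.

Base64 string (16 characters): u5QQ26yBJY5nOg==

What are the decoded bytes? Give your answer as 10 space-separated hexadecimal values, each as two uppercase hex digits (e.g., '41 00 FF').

After char 0 ('u'=46): chars_in_quartet=1 acc=0x2E bytes_emitted=0
After char 1 ('5'=57): chars_in_quartet=2 acc=0xBB9 bytes_emitted=0
After char 2 ('Q'=16): chars_in_quartet=3 acc=0x2EE50 bytes_emitted=0
After char 3 ('Q'=16): chars_in_quartet=4 acc=0xBB9410 -> emit BB 94 10, reset; bytes_emitted=3
After char 4 ('2'=54): chars_in_quartet=1 acc=0x36 bytes_emitted=3
After char 5 ('6'=58): chars_in_quartet=2 acc=0xDBA bytes_emitted=3
After char 6 ('y'=50): chars_in_quartet=3 acc=0x36EB2 bytes_emitted=3
After char 7 ('B'=1): chars_in_quartet=4 acc=0xDBAC81 -> emit DB AC 81, reset; bytes_emitted=6
After char 8 ('J'=9): chars_in_quartet=1 acc=0x9 bytes_emitted=6
After char 9 ('Y'=24): chars_in_quartet=2 acc=0x258 bytes_emitted=6
After char 10 ('5'=57): chars_in_quartet=3 acc=0x9639 bytes_emitted=6
After char 11 ('n'=39): chars_in_quartet=4 acc=0x258E67 -> emit 25 8E 67, reset; bytes_emitted=9
After char 12 ('O'=14): chars_in_quartet=1 acc=0xE bytes_emitted=9
After char 13 ('g'=32): chars_in_quartet=2 acc=0x3A0 bytes_emitted=9
Padding '==': partial quartet acc=0x3A0 -> emit 3A; bytes_emitted=10

Answer: BB 94 10 DB AC 81 25 8E 67 3A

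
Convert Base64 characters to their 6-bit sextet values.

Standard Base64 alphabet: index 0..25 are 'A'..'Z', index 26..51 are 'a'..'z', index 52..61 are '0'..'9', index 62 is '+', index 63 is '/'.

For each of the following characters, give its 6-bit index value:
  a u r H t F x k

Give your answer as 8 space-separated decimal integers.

Answer: 26 46 43 7 45 5 49 36

Derivation:
'a': a..z range, 26 + ord('a') − ord('a') = 26
'u': a..z range, 26 + ord('u') − ord('a') = 46
'r': a..z range, 26 + ord('r') − ord('a') = 43
'H': A..Z range, ord('H') − ord('A') = 7
't': a..z range, 26 + ord('t') − ord('a') = 45
'F': A..Z range, ord('F') − ord('A') = 5
'x': a..z range, 26 + ord('x') − ord('a') = 49
'k': a..z range, 26 + ord('k') − ord('a') = 36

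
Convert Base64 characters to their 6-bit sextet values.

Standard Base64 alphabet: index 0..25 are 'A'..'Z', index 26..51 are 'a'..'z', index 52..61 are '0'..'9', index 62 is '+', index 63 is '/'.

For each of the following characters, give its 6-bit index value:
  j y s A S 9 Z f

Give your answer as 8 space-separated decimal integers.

'j': a..z range, 26 + ord('j') − ord('a') = 35
'y': a..z range, 26 + ord('y') − ord('a') = 50
's': a..z range, 26 + ord('s') − ord('a') = 44
'A': A..Z range, ord('A') − ord('A') = 0
'S': A..Z range, ord('S') − ord('A') = 18
'9': 0..9 range, 52 + ord('9') − ord('0') = 61
'Z': A..Z range, ord('Z') − ord('A') = 25
'f': a..z range, 26 + ord('f') − ord('a') = 31

Answer: 35 50 44 0 18 61 25 31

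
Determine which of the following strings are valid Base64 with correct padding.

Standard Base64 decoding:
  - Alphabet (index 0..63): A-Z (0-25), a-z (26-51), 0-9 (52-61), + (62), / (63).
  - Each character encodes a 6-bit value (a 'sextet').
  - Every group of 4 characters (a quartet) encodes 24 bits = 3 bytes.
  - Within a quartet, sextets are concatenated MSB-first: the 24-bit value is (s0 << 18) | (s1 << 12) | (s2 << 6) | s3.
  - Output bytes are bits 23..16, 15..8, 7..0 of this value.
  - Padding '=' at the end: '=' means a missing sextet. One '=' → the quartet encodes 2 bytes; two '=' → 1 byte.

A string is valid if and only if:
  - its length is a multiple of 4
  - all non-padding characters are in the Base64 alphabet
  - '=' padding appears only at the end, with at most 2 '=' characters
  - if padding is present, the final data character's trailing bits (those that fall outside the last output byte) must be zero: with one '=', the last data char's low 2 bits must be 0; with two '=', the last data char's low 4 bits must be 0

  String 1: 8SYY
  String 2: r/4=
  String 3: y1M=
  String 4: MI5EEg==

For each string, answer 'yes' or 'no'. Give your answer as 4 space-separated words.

String 1: '8SYY' → valid
String 2: 'r/4=' → valid
String 3: 'y1M=' → valid
String 4: 'MI5EEg==' → valid

Answer: yes yes yes yes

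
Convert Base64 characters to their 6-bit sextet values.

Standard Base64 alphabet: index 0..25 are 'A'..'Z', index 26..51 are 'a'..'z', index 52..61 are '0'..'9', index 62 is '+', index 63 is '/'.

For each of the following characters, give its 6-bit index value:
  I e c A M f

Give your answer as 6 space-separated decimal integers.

Answer: 8 30 28 0 12 31

Derivation:
'I': A..Z range, ord('I') − ord('A') = 8
'e': a..z range, 26 + ord('e') − ord('a') = 30
'c': a..z range, 26 + ord('c') − ord('a') = 28
'A': A..Z range, ord('A') − ord('A') = 0
'M': A..Z range, ord('M') − ord('A') = 12
'f': a..z range, 26 + ord('f') − ord('a') = 31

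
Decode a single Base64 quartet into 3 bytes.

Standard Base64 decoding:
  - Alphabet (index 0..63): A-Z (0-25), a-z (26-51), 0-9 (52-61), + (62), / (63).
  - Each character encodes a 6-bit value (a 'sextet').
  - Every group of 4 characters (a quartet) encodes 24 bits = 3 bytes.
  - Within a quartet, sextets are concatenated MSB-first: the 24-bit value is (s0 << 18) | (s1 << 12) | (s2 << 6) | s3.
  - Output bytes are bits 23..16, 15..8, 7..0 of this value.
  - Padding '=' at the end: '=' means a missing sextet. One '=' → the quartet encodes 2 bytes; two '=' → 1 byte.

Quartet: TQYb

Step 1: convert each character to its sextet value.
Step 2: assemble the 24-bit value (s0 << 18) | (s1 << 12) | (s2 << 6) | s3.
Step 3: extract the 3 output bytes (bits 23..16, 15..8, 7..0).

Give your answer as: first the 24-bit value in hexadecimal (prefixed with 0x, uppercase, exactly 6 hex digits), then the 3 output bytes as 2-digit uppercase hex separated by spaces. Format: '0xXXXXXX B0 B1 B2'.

Answer: 0x4D061B 4D 06 1B

Derivation:
Sextets: T=19, Q=16, Y=24, b=27
24-bit: (19<<18) | (16<<12) | (24<<6) | 27
      = 0x4C0000 | 0x010000 | 0x000600 | 0x00001B
      = 0x4D061B
Bytes: (v>>16)&0xFF=4D, (v>>8)&0xFF=06, v&0xFF=1B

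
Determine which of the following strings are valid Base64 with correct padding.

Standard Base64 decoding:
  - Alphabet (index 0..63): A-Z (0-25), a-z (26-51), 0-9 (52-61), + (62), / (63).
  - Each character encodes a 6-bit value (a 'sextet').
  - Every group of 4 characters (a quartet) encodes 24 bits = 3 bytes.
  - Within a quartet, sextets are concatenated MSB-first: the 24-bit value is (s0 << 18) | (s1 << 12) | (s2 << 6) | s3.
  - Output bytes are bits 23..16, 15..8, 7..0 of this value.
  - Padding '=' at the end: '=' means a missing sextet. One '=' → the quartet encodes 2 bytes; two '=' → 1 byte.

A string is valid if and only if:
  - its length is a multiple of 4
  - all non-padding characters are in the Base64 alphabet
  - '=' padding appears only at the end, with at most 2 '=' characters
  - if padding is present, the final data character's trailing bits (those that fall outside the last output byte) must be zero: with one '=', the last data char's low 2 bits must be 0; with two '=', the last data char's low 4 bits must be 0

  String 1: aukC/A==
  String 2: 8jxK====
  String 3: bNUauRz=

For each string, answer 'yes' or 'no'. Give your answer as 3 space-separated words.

Answer: yes no no

Derivation:
String 1: 'aukC/A==' → valid
String 2: '8jxK====' → invalid (4 pad chars (max 2))
String 3: 'bNUauRz=' → invalid (bad trailing bits)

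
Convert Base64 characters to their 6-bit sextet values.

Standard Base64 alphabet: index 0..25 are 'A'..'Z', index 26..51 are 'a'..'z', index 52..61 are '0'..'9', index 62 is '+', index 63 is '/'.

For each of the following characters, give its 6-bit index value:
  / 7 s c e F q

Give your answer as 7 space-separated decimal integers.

'/': index 63
'7': 0..9 range, 52 + ord('7') − ord('0') = 59
's': a..z range, 26 + ord('s') − ord('a') = 44
'c': a..z range, 26 + ord('c') − ord('a') = 28
'e': a..z range, 26 + ord('e') − ord('a') = 30
'F': A..Z range, ord('F') − ord('A') = 5
'q': a..z range, 26 + ord('q') − ord('a') = 42

Answer: 63 59 44 28 30 5 42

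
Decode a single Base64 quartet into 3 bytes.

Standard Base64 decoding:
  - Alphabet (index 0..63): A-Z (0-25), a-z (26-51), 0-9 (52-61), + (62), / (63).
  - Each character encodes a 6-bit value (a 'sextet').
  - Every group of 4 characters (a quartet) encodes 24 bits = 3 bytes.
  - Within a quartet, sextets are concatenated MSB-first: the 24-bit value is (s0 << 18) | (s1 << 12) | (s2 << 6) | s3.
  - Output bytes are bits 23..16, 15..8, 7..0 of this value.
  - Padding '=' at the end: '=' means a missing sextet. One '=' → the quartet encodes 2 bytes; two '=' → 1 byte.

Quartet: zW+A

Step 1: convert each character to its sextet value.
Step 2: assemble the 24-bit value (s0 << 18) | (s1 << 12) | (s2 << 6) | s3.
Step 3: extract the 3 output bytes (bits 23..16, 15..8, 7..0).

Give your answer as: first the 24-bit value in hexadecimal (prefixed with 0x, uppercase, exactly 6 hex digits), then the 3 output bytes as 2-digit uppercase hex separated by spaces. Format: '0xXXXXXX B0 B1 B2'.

Answer: 0xCD6F80 CD 6F 80

Derivation:
Sextets: z=51, W=22, +=62, A=0
24-bit: (51<<18) | (22<<12) | (62<<6) | 0
      = 0xCC0000 | 0x016000 | 0x000F80 | 0x000000
      = 0xCD6F80
Bytes: (v>>16)&0xFF=CD, (v>>8)&0xFF=6F, v&0xFF=80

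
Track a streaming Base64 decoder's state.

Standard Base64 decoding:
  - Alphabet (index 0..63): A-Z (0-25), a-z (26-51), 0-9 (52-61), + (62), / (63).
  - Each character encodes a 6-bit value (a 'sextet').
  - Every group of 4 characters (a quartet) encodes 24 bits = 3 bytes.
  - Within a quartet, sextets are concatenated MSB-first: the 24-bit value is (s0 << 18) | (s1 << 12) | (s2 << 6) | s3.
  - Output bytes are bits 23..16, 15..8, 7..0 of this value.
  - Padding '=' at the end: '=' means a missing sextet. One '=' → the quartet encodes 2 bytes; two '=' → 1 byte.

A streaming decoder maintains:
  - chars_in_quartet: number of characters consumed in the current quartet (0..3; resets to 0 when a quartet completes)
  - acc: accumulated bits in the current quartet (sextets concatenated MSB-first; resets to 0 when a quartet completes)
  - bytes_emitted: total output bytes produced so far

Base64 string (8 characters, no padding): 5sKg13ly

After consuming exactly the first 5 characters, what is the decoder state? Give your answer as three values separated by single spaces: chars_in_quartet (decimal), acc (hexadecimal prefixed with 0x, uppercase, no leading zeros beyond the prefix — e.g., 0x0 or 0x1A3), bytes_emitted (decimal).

After char 0 ('5'=57): chars_in_quartet=1 acc=0x39 bytes_emitted=0
After char 1 ('s'=44): chars_in_quartet=2 acc=0xE6C bytes_emitted=0
After char 2 ('K'=10): chars_in_quartet=3 acc=0x39B0A bytes_emitted=0
After char 3 ('g'=32): chars_in_quartet=4 acc=0xE6C2A0 -> emit E6 C2 A0, reset; bytes_emitted=3
After char 4 ('1'=53): chars_in_quartet=1 acc=0x35 bytes_emitted=3

Answer: 1 0x35 3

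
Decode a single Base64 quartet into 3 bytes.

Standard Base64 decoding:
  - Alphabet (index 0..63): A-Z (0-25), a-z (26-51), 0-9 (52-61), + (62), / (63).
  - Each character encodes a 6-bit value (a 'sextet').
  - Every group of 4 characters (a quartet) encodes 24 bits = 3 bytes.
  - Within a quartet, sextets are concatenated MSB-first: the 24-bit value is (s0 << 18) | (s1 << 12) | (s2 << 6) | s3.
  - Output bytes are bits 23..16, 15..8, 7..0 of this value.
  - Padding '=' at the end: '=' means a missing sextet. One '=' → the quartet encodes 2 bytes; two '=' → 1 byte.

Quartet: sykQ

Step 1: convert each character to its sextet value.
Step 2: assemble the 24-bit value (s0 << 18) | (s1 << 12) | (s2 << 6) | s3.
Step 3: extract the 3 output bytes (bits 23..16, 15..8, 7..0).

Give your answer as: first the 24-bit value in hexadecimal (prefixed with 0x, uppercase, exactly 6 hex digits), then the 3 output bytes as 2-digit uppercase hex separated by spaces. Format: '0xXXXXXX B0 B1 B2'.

Answer: 0xB32910 B3 29 10

Derivation:
Sextets: s=44, y=50, k=36, Q=16
24-bit: (44<<18) | (50<<12) | (36<<6) | 16
      = 0xB00000 | 0x032000 | 0x000900 | 0x000010
      = 0xB32910
Bytes: (v>>16)&0xFF=B3, (v>>8)&0xFF=29, v&0xFF=10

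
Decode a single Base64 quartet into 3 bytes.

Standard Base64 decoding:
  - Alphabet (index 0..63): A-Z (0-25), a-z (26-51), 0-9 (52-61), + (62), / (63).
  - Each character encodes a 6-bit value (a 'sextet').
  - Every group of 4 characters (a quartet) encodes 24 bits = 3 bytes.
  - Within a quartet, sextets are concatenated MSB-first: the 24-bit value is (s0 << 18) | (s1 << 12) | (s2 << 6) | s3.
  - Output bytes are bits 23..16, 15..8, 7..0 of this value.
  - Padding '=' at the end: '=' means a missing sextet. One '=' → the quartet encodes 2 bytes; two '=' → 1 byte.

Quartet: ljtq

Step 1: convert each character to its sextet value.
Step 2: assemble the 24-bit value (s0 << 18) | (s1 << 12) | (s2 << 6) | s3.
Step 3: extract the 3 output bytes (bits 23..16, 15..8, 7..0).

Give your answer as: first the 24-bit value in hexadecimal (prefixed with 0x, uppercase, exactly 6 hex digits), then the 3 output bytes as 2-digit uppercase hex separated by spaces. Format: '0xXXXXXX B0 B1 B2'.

Answer: 0x963B6A 96 3B 6A

Derivation:
Sextets: l=37, j=35, t=45, q=42
24-bit: (37<<18) | (35<<12) | (45<<6) | 42
      = 0x940000 | 0x023000 | 0x000B40 | 0x00002A
      = 0x963B6A
Bytes: (v>>16)&0xFF=96, (v>>8)&0xFF=3B, v&0xFF=6A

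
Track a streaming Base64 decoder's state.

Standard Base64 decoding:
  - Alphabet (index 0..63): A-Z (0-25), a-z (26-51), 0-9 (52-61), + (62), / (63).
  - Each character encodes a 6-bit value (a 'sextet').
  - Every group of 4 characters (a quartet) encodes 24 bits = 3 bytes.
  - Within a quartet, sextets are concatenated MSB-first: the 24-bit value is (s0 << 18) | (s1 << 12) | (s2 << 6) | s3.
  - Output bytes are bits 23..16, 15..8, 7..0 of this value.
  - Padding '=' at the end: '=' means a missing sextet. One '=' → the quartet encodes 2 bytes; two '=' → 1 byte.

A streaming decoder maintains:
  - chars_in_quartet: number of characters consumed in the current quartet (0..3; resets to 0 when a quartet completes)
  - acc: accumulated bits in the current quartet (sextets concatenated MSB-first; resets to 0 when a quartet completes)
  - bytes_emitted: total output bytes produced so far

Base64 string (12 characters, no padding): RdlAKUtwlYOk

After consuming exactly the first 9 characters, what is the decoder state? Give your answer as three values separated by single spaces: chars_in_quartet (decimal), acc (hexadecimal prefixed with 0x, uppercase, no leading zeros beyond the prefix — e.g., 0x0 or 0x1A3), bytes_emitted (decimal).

Answer: 1 0x25 6

Derivation:
After char 0 ('R'=17): chars_in_quartet=1 acc=0x11 bytes_emitted=0
After char 1 ('d'=29): chars_in_quartet=2 acc=0x45D bytes_emitted=0
After char 2 ('l'=37): chars_in_quartet=3 acc=0x11765 bytes_emitted=0
After char 3 ('A'=0): chars_in_quartet=4 acc=0x45D940 -> emit 45 D9 40, reset; bytes_emitted=3
After char 4 ('K'=10): chars_in_quartet=1 acc=0xA bytes_emitted=3
After char 5 ('U'=20): chars_in_quartet=2 acc=0x294 bytes_emitted=3
After char 6 ('t'=45): chars_in_quartet=3 acc=0xA52D bytes_emitted=3
After char 7 ('w'=48): chars_in_quartet=4 acc=0x294B70 -> emit 29 4B 70, reset; bytes_emitted=6
After char 8 ('l'=37): chars_in_quartet=1 acc=0x25 bytes_emitted=6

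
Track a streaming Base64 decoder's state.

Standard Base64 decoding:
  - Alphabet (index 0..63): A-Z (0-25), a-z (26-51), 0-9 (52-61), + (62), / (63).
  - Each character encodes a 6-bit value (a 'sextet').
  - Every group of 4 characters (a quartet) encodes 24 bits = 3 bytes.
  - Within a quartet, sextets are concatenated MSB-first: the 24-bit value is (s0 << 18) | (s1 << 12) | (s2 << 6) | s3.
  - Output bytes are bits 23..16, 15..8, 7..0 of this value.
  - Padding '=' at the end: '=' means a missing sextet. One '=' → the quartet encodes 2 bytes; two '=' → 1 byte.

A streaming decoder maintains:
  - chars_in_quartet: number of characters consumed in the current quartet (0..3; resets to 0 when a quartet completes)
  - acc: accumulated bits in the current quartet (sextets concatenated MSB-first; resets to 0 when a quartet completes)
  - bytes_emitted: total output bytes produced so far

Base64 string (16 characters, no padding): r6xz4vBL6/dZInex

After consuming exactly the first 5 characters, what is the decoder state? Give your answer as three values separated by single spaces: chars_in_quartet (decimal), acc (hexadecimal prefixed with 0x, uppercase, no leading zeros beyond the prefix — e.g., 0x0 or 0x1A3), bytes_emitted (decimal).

Answer: 1 0x38 3

Derivation:
After char 0 ('r'=43): chars_in_quartet=1 acc=0x2B bytes_emitted=0
After char 1 ('6'=58): chars_in_quartet=2 acc=0xAFA bytes_emitted=0
After char 2 ('x'=49): chars_in_quartet=3 acc=0x2BEB1 bytes_emitted=0
After char 3 ('z'=51): chars_in_quartet=4 acc=0xAFAC73 -> emit AF AC 73, reset; bytes_emitted=3
After char 4 ('4'=56): chars_in_quartet=1 acc=0x38 bytes_emitted=3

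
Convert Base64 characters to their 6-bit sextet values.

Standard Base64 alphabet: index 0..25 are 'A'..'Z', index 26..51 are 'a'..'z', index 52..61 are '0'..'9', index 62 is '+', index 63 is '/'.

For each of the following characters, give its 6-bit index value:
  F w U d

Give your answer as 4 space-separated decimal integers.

Answer: 5 48 20 29

Derivation:
'F': A..Z range, ord('F') − ord('A') = 5
'w': a..z range, 26 + ord('w') − ord('a') = 48
'U': A..Z range, ord('U') − ord('A') = 20
'd': a..z range, 26 + ord('d') − ord('a') = 29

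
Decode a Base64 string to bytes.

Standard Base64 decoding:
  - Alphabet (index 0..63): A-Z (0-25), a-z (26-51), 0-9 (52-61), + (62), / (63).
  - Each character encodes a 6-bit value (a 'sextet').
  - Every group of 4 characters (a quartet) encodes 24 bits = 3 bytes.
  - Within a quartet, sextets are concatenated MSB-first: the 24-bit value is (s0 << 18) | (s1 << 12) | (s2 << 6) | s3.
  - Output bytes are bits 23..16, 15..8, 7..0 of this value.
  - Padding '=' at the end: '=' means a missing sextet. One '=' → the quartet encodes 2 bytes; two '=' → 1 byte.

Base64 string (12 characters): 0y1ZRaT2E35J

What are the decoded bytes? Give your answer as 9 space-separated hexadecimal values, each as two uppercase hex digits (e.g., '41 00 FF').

Answer: D3 2D 59 45 A4 F6 13 7E 49

Derivation:
After char 0 ('0'=52): chars_in_quartet=1 acc=0x34 bytes_emitted=0
After char 1 ('y'=50): chars_in_quartet=2 acc=0xD32 bytes_emitted=0
After char 2 ('1'=53): chars_in_quartet=3 acc=0x34CB5 bytes_emitted=0
After char 3 ('Z'=25): chars_in_quartet=4 acc=0xD32D59 -> emit D3 2D 59, reset; bytes_emitted=3
After char 4 ('R'=17): chars_in_quartet=1 acc=0x11 bytes_emitted=3
After char 5 ('a'=26): chars_in_quartet=2 acc=0x45A bytes_emitted=3
After char 6 ('T'=19): chars_in_quartet=3 acc=0x11693 bytes_emitted=3
After char 7 ('2'=54): chars_in_quartet=4 acc=0x45A4F6 -> emit 45 A4 F6, reset; bytes_emitted=6
After char 8 ('E'=4): chars_in_quartet=1 acc=0x4 bytes_emitted=6
After char 9 ('3'=55): chars_in_quartet=2 acc=0x137 bytes_emitted=6
After char 10 ('5'=57): chars_in_quartet=3 acc=0x4DF9 bytes_emitted=6
After char 11 ('J'=9): chars_in_quartet=4 acc=0x137E49 -> emit 13 7E 49, reset; bytes_emitted=9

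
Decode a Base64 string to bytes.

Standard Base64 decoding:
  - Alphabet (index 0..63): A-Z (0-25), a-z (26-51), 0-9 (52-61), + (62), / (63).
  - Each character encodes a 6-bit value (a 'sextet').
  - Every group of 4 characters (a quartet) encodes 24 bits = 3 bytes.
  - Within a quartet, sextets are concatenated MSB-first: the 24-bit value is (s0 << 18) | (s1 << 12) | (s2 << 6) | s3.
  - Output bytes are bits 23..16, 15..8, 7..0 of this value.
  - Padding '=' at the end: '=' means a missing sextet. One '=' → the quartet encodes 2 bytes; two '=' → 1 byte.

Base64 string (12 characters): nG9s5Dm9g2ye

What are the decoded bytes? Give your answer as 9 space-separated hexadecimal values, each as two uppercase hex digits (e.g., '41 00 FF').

Answer: 9C 6F 6C E4 39 BD 83 6C 9E

Derivation:
After char 0 ('n'=39): chars_in_quartet=1 acc=0x27 bytes_emitted=0
After char 1 ('G'=6): chars_in_quartet=2 acc=0x9C6 bytes_emitted=0
After char 2 ('9'=61): chars_in_quartet=3 acc=0x271BD bytes_emitted=0
After char 3 ('s'=44): chars_in_quartet=4 acc=0x9C6F6C -> emit 9C 6F 6C, reset; bytes_emitted=3
After char 4 ('5'=57): chars_in_quartet=1 acc=0x39 bytes_emitted=3
After char 5 ('D'=3): chars_in_quartet=2 acc=0xE43 bytes_emitted=3
After char 6 ('m'=38): chars_in_quartet=3 acc=0x390E6 bytes_emitted=3
After char 7 ('9'=61): chars_in_quartet=4 acc=0xE439BD -> emit E4 39 BD, reset; bytes_emitted=6
After char 8 ('g'=32): chars_in_quartet=1 acc=0x20 bytes_emitted=6
After char 9 ('2'=54): chars_in_quartet=2 acc=0x836 bytes_emitted=6
After char 10 ('y'=50): chars_in_quartet=3 acc=0x20DB2 bytes_emitted=6
After char 11 ('e'=30): chars_in_quartet=4 acc=0x836C9E -> emit 83 6C 9E, reset; bytes_emitted=9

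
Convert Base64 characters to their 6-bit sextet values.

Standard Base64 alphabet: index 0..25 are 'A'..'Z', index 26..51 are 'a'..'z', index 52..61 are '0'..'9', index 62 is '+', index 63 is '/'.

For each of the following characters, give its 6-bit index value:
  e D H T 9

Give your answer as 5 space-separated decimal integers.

Answer: 30 3 7 19 61

Derivation:
'e': a..z range, 26 + ord('e') − ord('a') = 30
'D': A..Z range, ord('D') − ord('A') = 3
'H': A..Z range, ord('H') − ord('A') = 7
'T': A..Z range, ord('T') − ord('A') = 19
'9': 0..9 range, 52 + ord('9') − ord('0') = 61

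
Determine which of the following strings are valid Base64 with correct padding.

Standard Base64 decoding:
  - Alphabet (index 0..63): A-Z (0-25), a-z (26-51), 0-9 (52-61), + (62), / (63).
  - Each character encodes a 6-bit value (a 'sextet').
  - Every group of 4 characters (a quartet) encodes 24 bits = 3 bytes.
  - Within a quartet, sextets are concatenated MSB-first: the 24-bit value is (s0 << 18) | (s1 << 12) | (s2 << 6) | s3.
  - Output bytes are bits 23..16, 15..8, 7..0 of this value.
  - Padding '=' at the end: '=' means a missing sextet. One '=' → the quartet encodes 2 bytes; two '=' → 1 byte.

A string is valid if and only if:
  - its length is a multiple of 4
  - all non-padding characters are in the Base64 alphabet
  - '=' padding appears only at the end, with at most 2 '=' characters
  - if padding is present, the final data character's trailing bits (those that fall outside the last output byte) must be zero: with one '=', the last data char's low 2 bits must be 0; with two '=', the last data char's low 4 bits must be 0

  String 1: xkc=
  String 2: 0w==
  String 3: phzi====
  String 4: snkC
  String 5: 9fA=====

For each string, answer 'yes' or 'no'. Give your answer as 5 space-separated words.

Answer: yes yes no yes no

Derivation:
String 1: 'xkc=' → valid
String 2: '0w==' → valid
String 3: 'phzi====' → invalid (4 pad chars (max 2))
String 4: 'snkC' → valid
String 5: '9fA=====' → invalid (5 pad chars (max 2))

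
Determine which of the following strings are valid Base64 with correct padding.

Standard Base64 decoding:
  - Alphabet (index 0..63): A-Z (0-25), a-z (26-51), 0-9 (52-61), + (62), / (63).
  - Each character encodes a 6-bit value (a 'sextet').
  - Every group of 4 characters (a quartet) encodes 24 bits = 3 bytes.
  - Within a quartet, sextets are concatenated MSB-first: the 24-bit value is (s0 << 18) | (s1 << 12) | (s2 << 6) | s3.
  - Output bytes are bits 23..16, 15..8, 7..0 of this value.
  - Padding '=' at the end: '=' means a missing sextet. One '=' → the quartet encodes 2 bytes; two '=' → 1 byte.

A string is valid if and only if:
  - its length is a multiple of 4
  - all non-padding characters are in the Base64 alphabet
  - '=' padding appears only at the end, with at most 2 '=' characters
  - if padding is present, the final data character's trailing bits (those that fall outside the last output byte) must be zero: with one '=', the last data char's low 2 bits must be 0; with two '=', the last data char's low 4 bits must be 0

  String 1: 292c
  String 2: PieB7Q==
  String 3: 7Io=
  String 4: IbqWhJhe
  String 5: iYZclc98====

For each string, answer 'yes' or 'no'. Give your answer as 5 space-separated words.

Answer: yes yes yes yes no

Derivation:
String 1: '292c' → valid
String 2: 'PieB7Q==' → valid
String 3: '7Io=' → valid
String 4: 'IbqWhJhe' → valid
String 5: 'iYZclc98====' → invalid (4 pad chars (max 2))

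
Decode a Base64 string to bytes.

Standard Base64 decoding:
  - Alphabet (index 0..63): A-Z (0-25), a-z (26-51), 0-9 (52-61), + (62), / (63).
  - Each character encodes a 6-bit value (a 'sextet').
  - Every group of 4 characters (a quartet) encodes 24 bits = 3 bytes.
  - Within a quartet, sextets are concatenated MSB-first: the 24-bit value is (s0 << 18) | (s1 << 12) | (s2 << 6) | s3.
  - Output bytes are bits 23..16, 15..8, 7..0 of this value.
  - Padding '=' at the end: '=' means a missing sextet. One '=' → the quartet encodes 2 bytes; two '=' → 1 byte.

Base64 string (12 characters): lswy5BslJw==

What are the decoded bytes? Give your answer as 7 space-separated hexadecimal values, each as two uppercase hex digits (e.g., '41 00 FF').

After char 0 ('l'=37): chars_in_quartet=1 acc=0x25 bytes_emitted=0
After char 1 ('s'=44): chars_in_quartet=2 acc=0x96C bytes_emitted=0
After char 2 ('w'=48): chars_in_quartet=3 acc=0x25B30 bytes_emitted=0
After char 3 ('y'=50): chars_in_quartet=4 acc=0x96CC32 -> emit 96 CC 32, reset; bytes_emitted=3
After char 4 ('5'=57): chars_in_quartet=1 acc=0x39 bytes_emitted=3
After char 5 ('B'=1): chars_in_quartet=2 acc=0xE41 bytes_emitted=3
After char 6 ('s'=44): chars_in_quartet=3 acc=0x3906C bytes_emitted=3
After char 7 ('l'=37): chars_in_quartet=4 acc=0xE41B25 -> emit E4 1B 25, reset; bytes_emitted=6
After char 8 ('J'=9): chars_in_quartet=1 acc=0x9 bytes_emitted=6
After char 9 ('w'=48): chars_in_quartet=2 acc=0x270 bytes_emitted=6
Padding '==': partial quartet acc=0x270 -> emit 27; bytes_emitted=7

Answer: 96 CC 32 E4 1B 25 27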